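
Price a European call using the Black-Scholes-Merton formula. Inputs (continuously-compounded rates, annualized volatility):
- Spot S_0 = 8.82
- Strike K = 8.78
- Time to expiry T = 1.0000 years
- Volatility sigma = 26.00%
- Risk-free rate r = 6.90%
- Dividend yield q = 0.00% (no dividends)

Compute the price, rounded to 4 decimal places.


d1 = (ln(S/K) + (r - q + 0.5*sigma^2) * T) / (sigma * sqrt(T)) = 0.41286716
d2 = d1 - sigma * sqrt(T) = 0.15286716
exp(-rT) = 0.93332668; exp(-qT) = 1.00000000
C = S_0 * exp(-qT) * N(d1) - K * exp(-rT) * N(d2)
N(d1) = 0.66014803; N(d2) = 0.56074848
C = 8.8200 * 1.00000000 * 0.66014803 - 8.7800 * 0.93332668 * 0.56074848 = 1.2274

Answer: Price = 1.2274


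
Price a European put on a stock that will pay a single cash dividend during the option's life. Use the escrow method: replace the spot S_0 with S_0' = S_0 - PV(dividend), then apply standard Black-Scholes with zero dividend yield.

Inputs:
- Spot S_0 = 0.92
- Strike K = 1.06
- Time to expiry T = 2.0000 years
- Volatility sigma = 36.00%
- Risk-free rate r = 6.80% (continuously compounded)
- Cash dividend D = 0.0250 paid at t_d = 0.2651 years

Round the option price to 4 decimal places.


Answer: Price = 0.1982

Derivation:
PV(D) = D * exp(-r * t_d) = 0.0250 * 0.98213471 = 0.02455337
S_0' = S_0 - PV(D) = 0.9200 - 0.02455337 = 0.89544663
d1 = (ln(S_0'/K) + (r + sigma^2/2)*T) / (sigma*sqrt(T)) = 0.19032651
d2 = d1 - sigma*sqrt(T) = -0.31879038
exp(-rT) = 0.87284263
N(-d1) = 0.42452664; N(-d2) = 0.62505726
P = K * exp(-rT) * N(-d2) - S_0' * N(-d1) = 1.0600 * 0.87284263 * 0.62505726 - 0.89544663 * 0.42452664 = 0.1982


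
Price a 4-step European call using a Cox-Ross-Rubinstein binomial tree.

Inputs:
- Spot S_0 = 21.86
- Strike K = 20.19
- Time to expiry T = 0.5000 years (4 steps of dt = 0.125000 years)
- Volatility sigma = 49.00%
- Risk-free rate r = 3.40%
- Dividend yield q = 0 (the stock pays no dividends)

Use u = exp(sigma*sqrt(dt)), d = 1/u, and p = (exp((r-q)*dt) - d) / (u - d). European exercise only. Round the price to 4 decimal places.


Answer: Price = V(0,0) = 4.0402

Derivation:
dt = T/N = 0.125000
u = exp(sigma*sqrt(dt)) = 1.189153; d = 1/u = 0.840935
p = (exp((r-q)*dt) - d) / (u - d) = 0.469029
Discount per step: exp(-r*dt) = 0.995759
Stock lattice S(k, i) with i counting down-moves:
  k=0: S(0,0) = 21.8600
  k=1: S(1,0) = 25.9949; S(1,1) = 18.3828
  k=2: S(2,0) = 30.9119; S(2,1) = 21.8600; S(2,2) = 15.4588
  k=3: S(3,0) = 36.7590; S(3,1) = 25.9949; S(3,2) = 18.3828; S(3,3) = 12.9998
  k=4: S(4,0) = 43.7120; S(4,1) = 30.9119; S(4,2) = 21.8600; S(4,3) = 15.4588; S(4,4) = 10.9320
Terminal payoffs V(N, i) = max(S_T - K, 0):
  V(4,0) = 23.522020; V(4,1) = 10.721887; V(4,2) = 1.670000; V(4,3) = 0.000000; V(4,4) = 0.000000
Backward induction: V(k, i) = exp(-r*dt) * [p * V(k+1, i) + (1-p) * V(k+1, i+1)].
  V(3,0) = exp(-r*dt) * [p*23.522020 + (1-p)*10.721887] = 16.654584
  V(3,1) = exp(-r*dt) * [p*10.721887 + (1-p)*1.670000] = 5.890507
  V(3,2) = exp(-r*dt) * [p*1.670000 + (1-p)*0.000000] = 0.779956
  V(3,3) = exp(-r*dt) * [p*0.000000 + (1-p)*0.000000] = 0.000000
  V(2,0) = exp(-r*dt) * [p*16.654584 + (1-p)*5.890507] = 10.892775
  V(2,1) = exp(-r*dt) * [p*5.890507 + (1-p)*0.779956] = 3.163477
  V(2,2) = exp(-r*dt) * [p*0.779956 + (1-p)*0.000000] = 0.364270
  V(1,0) = exp(-r*dt) * [p*10.892775 + (1-p)*3.163477] = 6.759949
  V(1,1) = exp(-r*dt) * [p*3.163477 + (1-p)*0.364270] = 1.670066
  V(0,0) = exp(-r*dt) * [p*6.759949 + (1-p)*1.670066] = 4.040160


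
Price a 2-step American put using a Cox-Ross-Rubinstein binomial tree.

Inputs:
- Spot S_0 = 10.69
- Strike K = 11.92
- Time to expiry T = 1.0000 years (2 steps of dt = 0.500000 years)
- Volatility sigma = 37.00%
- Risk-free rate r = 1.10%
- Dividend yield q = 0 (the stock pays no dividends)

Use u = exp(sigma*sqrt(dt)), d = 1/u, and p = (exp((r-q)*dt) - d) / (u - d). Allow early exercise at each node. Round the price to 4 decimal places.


dt = T/N = 0.500000
u = exp(sigma*sqrt(dt)) = 1.299045; d = 1/u = 0.769796
p = (exp((r-q)*dt) - d) / (u - d) = 0.445384
Discount per step: exp(-r*dt) = 0.994515
Stock lattice S(k, i) with i counting down-moves:
  k=0: S(0,0) = 10.6900
  k=1: S(1,0) = 13.8868; S(1,1) = 8.2291
  k=2: S(2,0) = 18.0396; S(2,1) = 10.6900; S(2,2) = 6.3347
Terminal payoffs V(N, i) = max(K - S_T, 0):
  V(2,0) = 0.000000; V(2,1) = 1.230000; V(2,2) = 5.585254
Backward induction: V(k, i) = exp(-r*dt) * [p * V(k+1, i) + (1-p) * V(k+1, i+1)]; then take max(V_cont, immediate exercise) for American.
  V(1,0) = exp(-r*dt) * [p*0.000000 + (1-p)*1.230000] = 0.678436; exercise = 0.000000; V(1,0) = max -> 0.678436
  V(1,1) = exp(-r*dt) * [p*1.230000 + (1-p)*5.585254] = 3.625499; exercise = 3.690879; V(1,1) = max -> 3.690879
  V(0,0) = exp(-r*dt) * [p*0.678436 + (1-p)*3.690879] = 2.336300; exercise = 1.230000; V(0,0) = max -> 2.336300

Answer: Price = V(0,0) = 2.3363


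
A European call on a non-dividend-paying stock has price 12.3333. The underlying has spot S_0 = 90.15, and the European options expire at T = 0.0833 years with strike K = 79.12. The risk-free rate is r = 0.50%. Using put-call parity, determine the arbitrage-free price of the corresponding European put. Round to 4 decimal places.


Put-call parity: C - P = S_0 * exp(-qT) - K * exp(-rT).
S_0 * exp(-qT) = 90.1500 * 1.00000000 = 90.15000000
K * exp(-rT) = 79.1200 * 0.99958359 = 79.08705338
P = C - S*exp(-qT) + K*exp(-rT)
P = 12.3333 - 90.15000000 + 79.08705338 = 1.2704

Answer: Put price = 1.2704


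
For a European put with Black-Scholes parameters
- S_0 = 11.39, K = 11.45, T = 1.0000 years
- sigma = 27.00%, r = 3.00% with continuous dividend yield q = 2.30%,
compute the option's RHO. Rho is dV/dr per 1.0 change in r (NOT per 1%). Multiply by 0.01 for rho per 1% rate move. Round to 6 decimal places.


d1 = 0.1414668424; d2 = -0.1285331576
phi(d1) = 0.3949701972; exp(-qT) = 0.9772624838; exp(-rT) = 0.9704455335
N(-d2) = 0.5511364701
Rho = -K*T*exp(-rT)*N(-d2) = -11.4500 * 1.0000 * 0.9704455335 * 0.5511364701 = -6.124009

Answer: Rho = -6.124009


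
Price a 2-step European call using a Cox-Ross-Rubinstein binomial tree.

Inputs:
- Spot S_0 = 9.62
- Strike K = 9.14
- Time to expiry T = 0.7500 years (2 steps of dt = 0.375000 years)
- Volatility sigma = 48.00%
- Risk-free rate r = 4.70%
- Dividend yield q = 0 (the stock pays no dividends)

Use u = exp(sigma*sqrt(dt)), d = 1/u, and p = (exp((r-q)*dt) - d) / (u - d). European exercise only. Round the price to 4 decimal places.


dt = T/N = 0.375000
u = exp(sigma*sqrt(dt)) = 1.341702; d = 1/u = 0.745322
p = (exp((r-q)*dt) - d) / (u - d) = 0.456855
Discount per step: exp(-r*dt) = 0.982529
Stock lattice S(k, i) with i counting down-moves:
  k=0: S(0,0) = 9.6200
  k=1: S(1,0) = 12.9072; S(1,1) = 7.1700
  k=2: S(2,0) = 17.3176; S(2,1) = 9.6200; S(2,2) = 5.3440
Terminal payoffs V(N, i) = max(S_T - K, 0):
  V(2,0) = 8.177574; V(2,1) = 0.480000; V(2,2) = 0.000000
Backward induction: V(k, i) = exp(-r*dt) * [p * V(k+1, i) + (1-p) * V(k+1, i+1)].
  V(1,0) = exp(-r*dt) * [p*8.177574 + (1-p)*0.480000] = 3.926852
  V(1,1) = exp(-r*dt) * [p*0.480000 + (1-p)*0.000000] = 0.215459
  V(0,0) = exp(-r*dt) * [p*3.926852 + (1-p)*0.215459] = 1.877641

Answer: Price = V(0,0) = 1.8776


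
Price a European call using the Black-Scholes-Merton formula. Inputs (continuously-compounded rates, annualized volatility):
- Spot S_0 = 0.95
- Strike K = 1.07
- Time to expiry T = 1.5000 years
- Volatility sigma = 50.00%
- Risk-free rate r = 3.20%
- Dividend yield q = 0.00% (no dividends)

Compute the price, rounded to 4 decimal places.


d1 = (ln(S/K) + (r - q + 0.5*sigma^2) * T) / (sigma * sqrt(T)) = 0.19032218
d2 = d1 - sigma * sqrt(T) = -0.42205026
exp(-rT) = 0.95313379; exp(-qT) = 1.00000000
C = S_0 * exp(-qT) * N(d1) - K * exp(-rT) * N(d2)
N(d1) = 0.57547166; N(d2) = 0.33649417
C = 0.9500 * 1.00000000 * 0.57547166 - 1.0700 * 0.95313379 * 0.33649417 = 0.2035

Answer: Price = 0.2035


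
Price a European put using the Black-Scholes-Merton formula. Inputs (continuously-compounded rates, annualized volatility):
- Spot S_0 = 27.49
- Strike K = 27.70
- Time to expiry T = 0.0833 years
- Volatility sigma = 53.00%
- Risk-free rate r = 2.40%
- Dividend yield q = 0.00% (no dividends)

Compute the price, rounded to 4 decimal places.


d1 = (ln(S/K) + (r - q + 0.5*sigma^2) * T) / (sigma * sqrt(T)) = 0.03980313
d2 = d1 - sigma * sqrt(T) = -0.11316409
exp(-rT) = 0.99800280; exp(-qT) = 1.00000000
P = K * exp(-rT) * N(-d2) - S_0 * exp(-qT) * N(-d1)
N(-d1) = 0.48412504; N(-d2) = 0.54504977
P = 27.7000 * 0.99800280 * 0.54504977 - 27.4900 * 1.00000000 * 0.48412504 = 1.7591

Answer: Price = 1.7591


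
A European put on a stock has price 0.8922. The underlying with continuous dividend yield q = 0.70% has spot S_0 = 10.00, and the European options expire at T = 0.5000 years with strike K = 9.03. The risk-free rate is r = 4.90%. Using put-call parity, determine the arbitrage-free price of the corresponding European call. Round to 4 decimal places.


Answer: Call price = 2.0458

Derivation:
Put-call parity: C - P = S_0 * exp(-qT) - K * exp(-rT).
S_0 * exp(-qT) = 10.0000 * 0.99650612 = 9.96506118
K * exp(-rT) = 9.0300 * 0.97579769 = 8.81145313
C = P + S*exp(-qT) - K*exp(-rT)
C = 0.8922 + 9.96506118 - 8.81145313 = 2.0458


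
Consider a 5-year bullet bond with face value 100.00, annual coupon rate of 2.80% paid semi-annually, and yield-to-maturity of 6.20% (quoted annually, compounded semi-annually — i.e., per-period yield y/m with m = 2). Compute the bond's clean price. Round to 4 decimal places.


Coupon per period c = face * coupon_rate / m = 1.400000
Periods per year m = 2; per-period yield y/m = 0.031000
Number of cashflows N = 10
Cashflows (t years, CF_t, discount factor 1/(1+y/m)^(m*t), PV):
  t = 0.5000: CF_t = 1.400000, DF = 0.969932, PV = 1.357905
  t = 1.0000: CF_t = 1.400000, DF = 0.940768, PV = 1.317076
  t = 1.5000: CF_t = 1.400000, DF = 0.912481, PV = 1.277474
  t = 2.0000: CF_t = 1.400000, DF = 0.885045, PV = 1.239063
  t = 2.5000: CF_t = 1.400000, DF = 0.858434, PV = 1.201807
  t = 3.0000: CF_t = 1.400000, DF = 0.832622, PV = 1.165671
  t = 3.5000: CF_t = 1.400000, DF = 0.807587, PV = 1.130622
  t = 4.0000: CF_t = 1.400000, DF = 0.783305, PV = 1.096626
  t = 4.5000: CF_t = 1.400000, DF = 0.759752, PV = 1.063653
  t = 5.0000: CF_t = 101.400000, DF = 0.736908, PV = 74.722484
Price P = sum_t PV_t = 85.572381

Answer: Price = 85.5724


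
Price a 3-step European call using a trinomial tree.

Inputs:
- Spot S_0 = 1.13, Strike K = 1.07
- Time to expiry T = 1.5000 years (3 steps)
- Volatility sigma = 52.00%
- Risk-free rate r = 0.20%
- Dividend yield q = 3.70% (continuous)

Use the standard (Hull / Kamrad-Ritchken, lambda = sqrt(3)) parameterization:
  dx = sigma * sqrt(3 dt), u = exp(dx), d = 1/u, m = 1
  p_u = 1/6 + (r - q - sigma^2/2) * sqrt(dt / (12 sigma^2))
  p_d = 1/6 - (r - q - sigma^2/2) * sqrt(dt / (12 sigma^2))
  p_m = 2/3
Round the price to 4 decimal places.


dt = T/N = 0.500000; dx = sigma*sqrt(3*dt) = 0.636867
u = exp(dx) = 1.890549; d = 1/u = 0.528947
p_u = 0.099855, p_m = 0.666667, p_d = 0.233478
Discount per step: exp(-r*dt) = 0.999000
Stock lattice S(k, j) with j the centered position index:
  k=0: S(0,+0) = 1.1300
  k=1: S(1,-1) = 0.5977; S(1,+0) = 1.1300; S(1,+1) = 2.1363
  k=2: S(2,-2) = 0.3162; S(2,-1) = 0.5977; S(2,+0) = 1.1300; S(2,+1) = 2.1363; S(2,+2) = 4.0388
  k=3: S(3,-3) = 0.1672; S(3,-2) = 0.3162; S(3,-1) = 0.5977; S(3,+0) = 1.1300; S(3,+1) = 2.1363; S(3,+2) = 4.0388; S(3,+3) = 7.6356
Terminal payoffs V(N, j) = max(S_T - K, 0):
  V(3,-3) = 0.000000; V(3,-2) = 0.000000; V(3,-1) = 0.000000; V(3,+0) = 0.060000; V(3,+1) = 1.066321; V(3,+2) = 2.968819; V(3,+3) = 6.565586
Backward induction: V(k, j) = exp(-r*dt) * [p_u * V(k+1, j+1) + p_m * V(k+1, j) + p_d * V(k+1, j-1)]
  V(2,-2) = exp(-r*dt) * [p_u*0.000000 + p_m*0.000000 + p_d*0.000000] = 0.000000
  V(2,-1) = exp(-r*dt) * [p_u*0.060000 + p_m*0.000000 + p_d*0.000000] = 0.005985
  V(2,+0) = exp(-r*dt) * [p_u*1.066321 + p_m*0.060000 + p_d*0.000000] = 0.146331
  V(2,+1) = exp(-r*dt) * [p_u*2.968819 + p_m*1.066321 + p_d*0.060000] = 1.020320
  V(2,+2) = exp(-r*dt) * [p_u*6.565586 + p_m*2.968819 + p_d*1.066321] = 2.880901
  V(1,-1) = exp(-r*dt) * [p_u*0.146331 + p_m*0.005985 + p_d*0.000000] = 0.018584
  V(1,+0) = exp(-r*dt) * [p_u*1.020320 + p_m*0.146331 + p_d*0.005985] = 0.200635
  V(1,+1) = exp(-r*dt) * [p_u*2.880901 + p_m*1.020320 + p_d*0.146331] = 1.001050
  V(0,+0) = exp(-r*dt) * [p_u*1.001050 + p_m*0.200635 + p_d*0.018584] = 0.237818

Answer: Price = V(0,0) = 0.2378


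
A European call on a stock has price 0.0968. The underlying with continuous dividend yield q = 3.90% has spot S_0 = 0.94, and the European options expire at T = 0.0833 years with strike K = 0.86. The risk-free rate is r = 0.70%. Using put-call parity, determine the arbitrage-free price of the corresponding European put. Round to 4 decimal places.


Put-call parity: C - P = S_0 * exp(-qT) - K * exp(-rT).
S_0 * exp(-qT) = 0.9400 * 0.99675657 = 0.93695118
K * exp(-rT) = 0.8600 * 0.99941707 = 0.85949868
P = C - S*exp(-qT) + K*exp(-rT)
P = 0.0968 - 0.93695118 + 0.85949868 = 0.0193

Answer: Put price = 0.0193


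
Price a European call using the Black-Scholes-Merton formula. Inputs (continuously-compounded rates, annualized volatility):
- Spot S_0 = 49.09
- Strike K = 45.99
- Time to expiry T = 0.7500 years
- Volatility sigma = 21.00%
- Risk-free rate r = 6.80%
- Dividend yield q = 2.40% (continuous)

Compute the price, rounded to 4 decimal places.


d1 = (ln(S/K) + (r - q + 0.5*sigma^2) * T) / (sigma * sqrt(T)) = 0.63106510
d2 = d1 - sigma * sqrt(T) = 0.44919977
exp(-rT) = 0.95027867; exp(-qT) = 0.98216103
C = S_0 * exp(-qT) * N(d1) - K * exp(-rT) * N(d2)
N(d1) = 0.73600102; N(d2) = 0.67335622
C = 49.0900 * 0.98216103 * 0.73600102 - 45.9900 * 0.95027867 * 0.67335622 = 6.0579

Answer: Price = 6.0579


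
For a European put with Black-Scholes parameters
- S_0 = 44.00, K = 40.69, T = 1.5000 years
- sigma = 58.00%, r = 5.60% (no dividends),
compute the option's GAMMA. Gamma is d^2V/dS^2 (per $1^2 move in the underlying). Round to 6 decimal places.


Answer: Gamma = 0.010766

Derivation:
d1 = 0.5835237419; d2 = -0.1268282835
phi(d1) = 0.3364894401; exp(-qT) = 1.0000000000; exp(-rT) = 0.9194312561
Gamma = exp(-qT) * phi(d1) / (S * sigma * sqrt(T)) = 1.0000000000 * 0.3364894401 / (44.0000 * 0.5800 * 1.2247448714) = 0.010766


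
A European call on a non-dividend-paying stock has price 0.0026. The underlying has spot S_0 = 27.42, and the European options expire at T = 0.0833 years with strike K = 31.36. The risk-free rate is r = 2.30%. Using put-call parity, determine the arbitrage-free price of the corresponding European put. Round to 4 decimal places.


Answer: Put price = 3.8826

Derivation:
Put-call parity: C - P = S_0 * exp(-qT) - K * exp(-rT).
S_0 * exp(-qT) = 27.4200 * 1.00000000 = 27.42000000
K * exp(-rT) = 31.3600 * 0.99808593 = 31.29997490
P = C - S*exp(-qT) + K*exp(-rT)
P = 0.0026 - 27.42000000 + 31.29997490 = 3.8826


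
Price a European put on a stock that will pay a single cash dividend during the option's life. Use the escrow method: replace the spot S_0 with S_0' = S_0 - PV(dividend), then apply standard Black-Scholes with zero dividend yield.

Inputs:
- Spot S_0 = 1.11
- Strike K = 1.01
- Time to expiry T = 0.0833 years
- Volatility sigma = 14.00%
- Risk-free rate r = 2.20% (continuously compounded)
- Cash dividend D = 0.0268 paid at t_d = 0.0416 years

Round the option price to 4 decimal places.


Answer: Price = 0.0006

Derivation:
PV(D) = D * exp(-r * t_d) = 0.0268 * 0.99908522 = 0.02677548
S_0' = S_0 - PV(D) = 1.1100 - 0.02677548 = 1.08322452
d1 = (ln(S_0'/K) + (r + sigma^2/2)*T) / (sigma*sqrt(T)) = 1.79775486
d2 = d1 - sigma*sqrt(T) = 1.75734842
exp(-rT) = 0.99816908
N(-d1) = 0.03610793; N(-d2) = 0.03942922
P = K * exp(-rT) * N(-d2) - S_0' * N(-d1) = 1.0100 * 0.99816908 * 0.03942922 - 1.08322452 * 0.03610793 = 0.0006


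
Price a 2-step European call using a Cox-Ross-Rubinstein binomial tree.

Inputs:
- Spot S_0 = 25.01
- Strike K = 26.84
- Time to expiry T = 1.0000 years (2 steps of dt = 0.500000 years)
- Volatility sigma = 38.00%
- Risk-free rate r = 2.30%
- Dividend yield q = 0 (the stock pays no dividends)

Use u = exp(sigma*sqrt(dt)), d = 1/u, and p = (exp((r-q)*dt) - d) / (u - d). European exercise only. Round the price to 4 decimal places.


dt = T/N = 0.500000
u = exp(sigma*sqrt(dt)) = 1.308263; d = 1/u = 0.764372
p = (exp((r-q)*dt) - d) / (u - d) = 0.454492
Discount per step: exp(-r*dt) = 0.988566
Stock lattice S(k, i) with i counting down-moves:
  k=0: S(0,0) = 25.0100
  k=1: S(1,0) = 32.7197; S(1,1) = 19.1169
  k=2: S(2,0) = 42.8059; S(2,1) = 25.0100; S(2,2) = 14.6125
Terminal payoffs V(N, i) = max(S_T - K, 0):
  V(2,0) = 15.965941; V(2,1) = 0.000000; V(2,2) = 0.000000
Backward induction: V(k, i) = exp(-r*dt) * [p * V(k+1, i) + (1-p) * V(k+1, i+1)].
  V(1,0) = exp(-r*dt) * [p*15.965941 + (1-p)*0.000000] = 7.173424
  V(1,1) = exp(-r*dt) * [p*0.000000 + (1-p)*0.000000] = 0.000000
  V(0,0) = exp(-r*dt) * [p*7.173424 + (1-p)*0.000000] = 3.222986

Answer: Price = V(0,0) = 3.2230


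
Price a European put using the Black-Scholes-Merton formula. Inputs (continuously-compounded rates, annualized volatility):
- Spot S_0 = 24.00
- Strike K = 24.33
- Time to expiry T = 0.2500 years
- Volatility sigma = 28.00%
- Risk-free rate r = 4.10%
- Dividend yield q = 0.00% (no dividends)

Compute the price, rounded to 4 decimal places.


Answer: Price = 1.3830

Derivation:
d1 = (ln(S/K) + (r - q + 0.5*sigma^2) * T) / (sigma * sqrt(T)) = 0.04566910
d2 = d1 - sigma * sqrt(T) = -0.09433090
exp(-rT) = 0.98980235; exp(-qT) = 1.00000000
P = K * exp(-rT) * N(-d2) - S_0 * exp(-qT) * N(-d1)
N(-d1) = 0.48178700; N(-d2) = 0.53757685
P = 24.3300 * 0.98980235 * 0.53757685 - 24.0000 * 1.00000000 * 0.48178700 = 1.3830


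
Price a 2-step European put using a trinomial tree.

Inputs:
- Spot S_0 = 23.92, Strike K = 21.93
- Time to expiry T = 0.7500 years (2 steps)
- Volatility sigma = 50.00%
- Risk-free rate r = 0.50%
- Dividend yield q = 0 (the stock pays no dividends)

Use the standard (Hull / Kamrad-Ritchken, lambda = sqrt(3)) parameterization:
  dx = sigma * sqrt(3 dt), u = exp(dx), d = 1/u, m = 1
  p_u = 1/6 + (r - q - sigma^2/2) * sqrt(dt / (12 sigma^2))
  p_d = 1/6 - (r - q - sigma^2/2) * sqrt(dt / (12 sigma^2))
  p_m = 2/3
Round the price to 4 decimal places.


dt = T/N = 0.375000; dx = sigma*sqrt(3*dt) = 0.530330
u = exp(dx) = 1.699493; d = 1/u = 0.588411
p_u = 0.124240, p_m = 0.666667, p_d = 0.209093
Discount per step: exp(-r*dt) = 0.998127
Stock lattice S(k, j) with j the centered position index:
  k=0: S(0,+0) = 23.9200
  k=1: S(1,-1) = 14.0748; S(1,+0) = 23.9200; S(1,+1) = 40.6519
  k=2: S(2,-2) = 8.2818; S(2,-1) = 14.0748; S(2,+0) = 23.9200; S(2,+1) = 40.6519; S(2,+2) = 69.0876
Terminal payoffs V(N, j) = max(K - S_T, 0):
  V(2,-2) = 13.648246; V(2,-1) = 7.855216; V(2,+0) = 0.000000; V(2,+1) = 0.000000; V(2,+2) = 0.000000
Backward induction: V(k, j) = exp(-r*dt) * [p_u * V(k+1, j+1) + p_m * V(k+1, j) + p_d * V(k+1, j-1)]
  V(1,-1) = exp(-r*dt) * [p_u*0.000000 + p_m*7.855216 + p_d*13.648246] = 8.075409
  V(1,+0) = exp(-r*dt) * [p_u*0.000000 + p_m*0.000000 + p_d*7.855216] = 1.639394
  V(1,+1) = exp(-r*dt) * [p_u*0.000000 + p_m*0.000000 + p_d*0.000000] = 0.000000
  V(0,+0) = exp(-r*dt) * [p_u*0.000000 + p_m*1.639394 + p_d*8.075409] = 2.776231

Answer: Price = V(0,0) = 2.7762


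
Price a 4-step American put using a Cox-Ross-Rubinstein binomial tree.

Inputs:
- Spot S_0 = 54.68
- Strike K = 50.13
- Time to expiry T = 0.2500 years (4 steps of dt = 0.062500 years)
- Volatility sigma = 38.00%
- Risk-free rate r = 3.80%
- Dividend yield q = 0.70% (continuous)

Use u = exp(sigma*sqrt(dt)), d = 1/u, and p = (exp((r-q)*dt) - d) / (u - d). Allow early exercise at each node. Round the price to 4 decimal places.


dt = T/N = 0.062500
u = exp(sigma*sqrt(dt)) = 1.099659; d = 1/u = 0.909373
p = (exp((r-q)*dt) - d) / (u - d) = 0.486460
Discount per step: exp(-r*dt) = 0.997628
Stock lattice S(k, i) with i counting down-moves:
  k=0: S(0,0) = 54.6800
  k=1: S(1,0) = 60.1293; S(1,1) = 49.7245
  k=2: S(2,0) = 66.1218; S(2,1) = 54.6800; S(2,2) = 45.2181
  k=3: S(3,0) = 72.7114; S(3,1) = 60.1293; S(3,2) = 49.7245; S(3,3) = 41.1201
  k=4: S(4,0) = 79.9577; S(4,1) = 66.1218; S(4,2) = 54.6800; S(4,3) = 45.2181; S(4,4) = 37.3935
Terminal payoffs V(N, i) = max(K - S_T, 0):
  V(4,0) = 0.000000; V(4,1) = 0.000000; V(4,2) = 0.000000; V(4,3) = 4.911875; V(4,4) = 12.736458
Backward induction: V(k, i) = exp(-r*dt) * [p * V(k+1, i) + (1-p) * V(k+1, i+1)]; then take max(V_cont, immediate exercise) for American.
  V(3,0) = exp(-r*dt) * [p*0.000000 + (1-p)*0.000000] = 0.000000; exercise = 0.000000; V(3,0) = max -> 0.000000
  V(3,1) = exp(-r*dt) * [p*0.000000 + (1-p)*0.000000] = 0.000000; exercise = 0.000000; V(3,1) = max -> 0.000000
  V(3,2) = exp(-r*dt) * [p*0.000000 + (1-p)*4.911875] = 2.516462; exercise = 0.405488; V(3,2) = max -> 2.516462
  V(3,3) = exp(-r*dt) * [p*4.911875 + (1-p)*12.736458] = 8.908929; exercise = 9.009861; V(3,3) = max -> 9.009861
  V(2,0) = exp(-r*dt) * [p*0.000000 + (1-p)*0.000000] = 0.000000; exercise = 0.000000; V(2,0) = max -> 0.000000
  V(2,1) = exp(-r*dt) * [p*0.000000 + (1-p)*2.516462] = 1.289239; exercise = 0.000000; V(2,1) = max -> 1.289239
  V(2,2) = exp(-r*dt) * [p*2.516462 + (1-p)*9.009861] = 5.837203; exercise = 4.911875; V(2,2) = max -> 5.837203
  V(1,0) = exp(-r*dt) * [p*0.000000 + (1-p)*1.289239] = 0.660505; exercise = 0.000000; V(1,0) = max -> 0.660505
  V(1,1) = exp(-r*dt) * [p*1.289239 + (1-p)*5.837203] = 3.616203; exercise = 0.405488; V(1,1) = max -> 3.616203
  V(0,0) = exp(-r*dt) * [p*0.660505 + (1-p)*3.616203] = 2.173207; exercise = 0.000000; V(0,0) = max -> 2.173207

Answer: Price = V(0,0) = 2.1732


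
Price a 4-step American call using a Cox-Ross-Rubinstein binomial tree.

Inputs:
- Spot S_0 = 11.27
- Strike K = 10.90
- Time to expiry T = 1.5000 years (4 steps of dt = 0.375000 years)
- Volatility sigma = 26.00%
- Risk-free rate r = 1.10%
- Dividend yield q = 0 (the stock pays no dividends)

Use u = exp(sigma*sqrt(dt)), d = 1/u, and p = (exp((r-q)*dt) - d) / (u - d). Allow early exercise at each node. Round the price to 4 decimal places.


dt = T/N = 0.375000
u = exp(sigma*sqrt(dt)) = 1.172592; d = 1/u = 0.852811
p = (exp((r-q)*dt) - d) / (u - d) = 0.473206
Discount per step: exp(-r*dt) = 0.995883
Stock lattice S(k, i) with i counting down-moves:
  k=0: S(0,0) = 11.2700
  k=1: S(1,0) = 13.2151; S(1,1) = 9.6112
  k=2: S(2,0) = 15.4959; S(2,1) = 11.2700; S(2,2) = 8.1965
  k=3: S(3,0) = 18.1704; S(3,1) = 13.2151; S(3,2) = 9.6112; S(3,3) = 6.9901
  k=4: S(4,0) = 21.3065; S(4,1) = 15.4959; S(4,2) = 11.2700; S(4,3) = 8.1965; S(4,4) = 5.9612
Terminal payoffs V(N, i) = max(S_T - K, 0):
  V(4,0) = 10.406489; V(4,1) = 4.595939; V(4,2) = 0.370000; V(4,3) = 0.000000; V(4,4) = 0.000000
Backward induction: V(k, i) = exp(-r*dt) * [p * V(k+1, i) + (1-p) * V(k+1, i+1)]; then take max(V_cont, immediate exercise) for American.
  V(3,0) = exp(-r*dt) * [p*10.406489 + (1-p)*4.595939] = 7.315287; exercise = 7.270417; V(3,0) = max -> 7.315287
  V(3,1) = exp(-r*dt) * [p*4.595939 + (1-p)*0.370000] = 2.359984; exercise = 2.315114; V(3,1) = max -> 2.359984
  V(3,2) = exp(-r*dt) * [p*0.370000 + (1-p)*0.000000] = 0.174365; exercise = 0.000000; V(3,2) = max -> 0.174365
  V(3,3) = exp(-r*dt) * [p*0.000000 + (1-p)*0.000000] = 0.000000; exercise = 0.000000; V(3,3) = max -> 0.000000
  V(2,0) = exp(-r*dt) * [p*7.315287 + (1-p)*2.359984] = 4.685494; exercise = 4.595939; V(2,0) = max -> 4.685494
  V(2,1) = exp(-r*dt) * [p*2.359984 + (1-p)*0.174365] = 1.203637; exercise = 0.370000; V(2,1) = max -> 1.203637
  V(2,2) = exp(-r*dt) * [p*0.174365 + (1-p)*0.000000] = 0.082171; exercise = 0.000000; V(2,2) = max -> 0.082171
  V(1,0) = exp(-r*dt) * [p*4.685494 + (1-p)*1.203637] = 2.839535; exercise = 2.315114; V(1,0) = max -> 2.839535
  V(1,1) = exp(-r*dt) * [p*1.203637 + (1-p)*0.082171] = 0.610333; exercise = 0.000000; V(1,1) = max -> 0.610333
  V(0,0) = exp(-r*dt) * [p*2.839535 + (1-p)*0.610333] = 1.658349; exercise = 0.370000; V(0,0) = max -> 1.658349

Answer: Price = V(0,0) = 1.6583


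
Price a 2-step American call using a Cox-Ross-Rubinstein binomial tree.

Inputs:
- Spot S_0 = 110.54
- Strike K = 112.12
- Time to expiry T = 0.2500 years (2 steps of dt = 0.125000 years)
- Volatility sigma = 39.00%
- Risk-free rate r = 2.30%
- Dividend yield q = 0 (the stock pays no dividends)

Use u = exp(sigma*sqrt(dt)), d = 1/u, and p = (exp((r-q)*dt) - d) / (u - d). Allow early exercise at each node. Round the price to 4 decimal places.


Answer: Price = V(0,0) = 7.5513

Derivation:
dt = T/N = 0.125000
u = exp(sigma*sqrt(dt)) = 1.147844; d = 1/u = 0.871198
p = (exp((r-q)*dt) - d) / (u - d) = 0.475990
Discount per step: exp(-r*dt) = 0.997129
Stock lattice S(k, i) with i counting down-moves:
  k=0: S(0,0) = 110.5400
  k=1: S(1,0) = 126.8827; S(1,1) = 96.3022
  k=2: S(2,0) = 145.6416; S(2,1) = 110.5400; S(2,2) = 83.8983
Terminal payoffs V(N, i) = max(S_T - K, 0):
  V(2,0) = 33.521641; V(2,1) = 0.000000; V(2,2) = 0.000000
Backward induction: V(k, i) = exp(-r*dt) * [p * V(k+1, i) + (1-p) * V(k+1, i+1)]; then take max(V_cont, immediate exercise) for American.
  V(1,0) = exp(-r*dt) * [p*33.521641 + (1-p)*0.000000] = 15.910170; exercise = 14.762729; V(1,0) = max -> 15.910170
  V(1,1) = exp(-r*dt) * [p*0.000000 + (1-p)*0.000000] = 0.000000; exercise = 0.000000; V(1,1) = max -> 0.000000
  V(0,0) = exp(-r*dt) * [p*15.910170 + (1-p)*0.000000] = 7.551346; exercise = 0.000000; V(0,0) = max -> 7.551346


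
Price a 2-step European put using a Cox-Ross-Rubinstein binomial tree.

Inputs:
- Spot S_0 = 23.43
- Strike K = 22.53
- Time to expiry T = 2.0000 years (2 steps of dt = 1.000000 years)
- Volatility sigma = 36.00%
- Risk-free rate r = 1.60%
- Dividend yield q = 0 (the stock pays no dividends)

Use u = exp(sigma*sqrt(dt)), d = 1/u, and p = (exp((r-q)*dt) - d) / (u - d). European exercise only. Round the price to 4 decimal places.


Answer: Price = V(0,0) = 3.4655

Derivation:
dt = T/N = 1.000000
u = exp(sigma*sqrt(dt)) = 1.433329; d = 1/u = 0.697676
p = (exp((r-q)*dt) - d) / (u - d) = 0.432884
Discount per step: exp(-r*dt) = 0.984127
Stock lattice S(k, i) with i counting down-moves:
  k=0: S(0,0) = 23.4300
  k=1: S(1,0) = 33.5829; S(1,1) = 16.3466
  k=2: S(2,0) = 48.1354; S(2,1) = 23.4300; S(2,2) = 11.4046
Terminal payoffs V(N, i) = max(K - S_T, 0):
  V(2,0) = 0.000000; V(2,1) = 0.000000; V(2,2) = 11.125395
Backward induction: V(k, i) = exp(-r*dt) * [p * V(k+1, i) + (1-p) * V(k+1, i+1)].
  V(1,0) = exp(-r*dt) * [p*0.000000 + (1-p)*0.000000] = 0.000000
  V(1,1) = exp(-r*dt) * [p*0.000000 + (1-p)*11.125395] = 6.209244
  V(0,0) = exp(-r*dt) * [p*0.000000 + (1-p)*6.209244] = 3.465469


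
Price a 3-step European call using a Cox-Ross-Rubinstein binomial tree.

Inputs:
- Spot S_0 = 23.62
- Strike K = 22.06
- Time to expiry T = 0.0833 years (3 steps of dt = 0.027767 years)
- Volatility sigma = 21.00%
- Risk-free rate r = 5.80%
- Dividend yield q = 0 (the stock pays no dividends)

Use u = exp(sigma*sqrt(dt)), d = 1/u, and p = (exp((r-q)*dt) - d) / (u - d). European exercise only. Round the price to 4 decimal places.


Answer: Price = V(0,0) = 1.7569

Derivation:
dt = T/N = 0.027767
u = exp(sigma*sqrt(dt)) = 1.035612; d = 1/u = 0.965612
p = (exp((r-q)*dt) - d) / (u - d) = 0.514278
Discount per step: exp(-r*dt) = 0.998391
Stock lattice S(k, i) with i counting down-moves:
  k=0: S(0,0) = 23.6200
  k=1: S(1,0) = 24.4612; S(1,1) = 22.8078
  k=2: S(2,0) = 25.3323; S(2,1) = 23.6200; S(2,2) = 22.0235
  k=3: S(3,0) = 26.2344; S(3,1) = 24.4612; S(3,2) = 22.8078; S(3,3) = 21.2661
Terminal payoffs V(N, i) = max(S_T - K, 0):
  V(3,0) = 4.174434; V(3,1) = 2.401166; V(3,2) = 0.747760; V(3,3) = 0.000000
Backward induction: V(k, i) = exp(-r*dt) * [p * V(k+1, i) + (1-p) * V(k+1, i+1)].
  V(2,0) = exp(-r*dt) * [p*4.174434 + (1-p)*2.401166] = 3.307787
  V(2,1) = exp(-r*dt) * [p*2.401166 + (1-p)*0.747760] = 1.595498
  V(2,2) = exp(-r*dt) * [p*0.747760 + (1-p)*0.000000] = 0.383937
  V(1,0) = exp(-r*dt) * [p*3.307787 + (1-p)*1.595498] = 2.472106
  V(1,1) = exp(-r*dt) * [p*1.595498 + (1-p)*0.383937] = 1.005396
  V(0,0) = exp(-r*dt) * [p*2.472106 + (1-p)*1.005396] = 1.756860


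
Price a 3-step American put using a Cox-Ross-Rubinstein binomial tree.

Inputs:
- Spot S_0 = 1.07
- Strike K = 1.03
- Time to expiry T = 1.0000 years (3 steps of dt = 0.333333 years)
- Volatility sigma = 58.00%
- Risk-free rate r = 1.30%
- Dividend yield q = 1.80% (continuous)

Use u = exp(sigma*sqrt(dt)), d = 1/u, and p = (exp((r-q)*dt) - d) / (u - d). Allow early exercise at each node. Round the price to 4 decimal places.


Answer: Price = V(0,0) = 0.2380

Derivation:
dt = T/N = 0.333333
u = exp(sigma*sqrt(dt)) = 1.397749; d = 1/u = 0.715436
p = (exp((r-q)*dt) - d) / (u - d) = 0.414617
Discount per step: exp(-r*dt) = 0.995676
Stock lattice S(k, i) with i counting down-moves:
  k=0: S(0,0) = 1.0700
  k=1: S(1,0) = 1.4956; S(1,1) = 0.7655
  k=2: S(2,0) = 2.0905; S(2,1) = 1.0700; S(2,2) = 0.5477
  k=3: S(3,0) = 2.9219; S(3,1) = 1.4956; S(3,2) = 0.7655; S(3,3) = 0.3918
Terminal payoffs V(N, i) = max(K - S_T, 0):
  V(3,0) = 0.000000; V(3,1) = 0.000000; V(3,2) = 0.264483; V(3,3) = 0.638171
Backward induction: V(k, i) = exp(-r*dt) * [p * V(k+1, i) + (1-p) * V(k+1, i+1)]; then take max(V_cont, immediate exercise) for American.
  V(2,0) = exp(-r*dt) * [p*0.000000 + (1-p)*0.000000] = 0.000000; exercise = 0.000000; V(2,0) = max -> 0.000000
  V(2,1) = exp(-r*dt) * [p*0.000000 + (1-p)*0.264483] = 0.154155; exercise = 0.000000; V(2,1) = max -> 0.154155
  V(2,2) = exp(-r*dt) * [p*0.264483 + (1-p)*0.638171] = 0.481145; exercise = 0.482322; V(2,2) = max -> 0.482322
  V(1,0) = exp(-r*dt) * [p*0.000000 + (1-p)*0.154155] = 0.089849; exercise = 0.000000; V(1,0) = max -> 0.089849
  V(1,1) = exp(-r*dt) * [p*0.154155 + (1-p)*0.482322] = 0.344761; exercise = 0.264483; V(1,1) = max -> 0.344761
  V(0,0) = exp(-r*dt) * [p*0.089849 + (1-p)*0.344761] = 0.238036; exercise = 0.000000; V(0,0) = max -> 0.238036


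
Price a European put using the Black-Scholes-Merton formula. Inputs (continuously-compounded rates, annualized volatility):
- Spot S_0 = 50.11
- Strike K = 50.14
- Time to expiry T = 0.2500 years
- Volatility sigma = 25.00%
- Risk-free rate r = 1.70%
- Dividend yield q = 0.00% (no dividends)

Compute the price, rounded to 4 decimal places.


Answer: Price = 2.4024

Derivation:
d1 = (ln(S/K) + (r - q + 0.5*sigma^2) * T) / (sigma * sqrt(T)) = 0.09171197
d2 = d1 - sigma * sqrt(T) = -0.03328803
exp(-rT) = 0.99575902; exp(-qT) = 1.00000000
P = K * exp(-rT) * N(-d2) - S_0 * exp(-qT) * N(-d1)
N(-d1) = 0.46346344; N(-d2) = 0.51327755
P = 50.1400 * 0.99575902 * 0.51327755 - 50.1100 * 1.00000000 * 0.46346344 = 2.4024


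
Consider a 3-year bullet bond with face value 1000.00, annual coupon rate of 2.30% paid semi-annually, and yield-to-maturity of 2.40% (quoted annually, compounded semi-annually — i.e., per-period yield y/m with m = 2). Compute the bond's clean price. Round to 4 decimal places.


Answer: Price = 997.1221

Derivation:
Coupon per period c = face * coupon_rate / m = 11.500000
Periods per year m = 2; per-period yield y/m = 0.012000
Number of cashflows N = 6
Cashflows (t years, CF_t, discount factor 1/(1+y/m)^(m*t), PV):
  t = 0.5000: CF_t = 11.500000, DF = 0.988142, PV = 11.363636
  t = 1.0000: CF_t = 11.500000, DF = 0.976425, PV = 11.228890
  t = 1.5000: CF_t = 11.500000, DF = 0.964847, PV = 11.095741
  t = 2.0000: CF_t = 11.500000, DF = 0.953406, PV = 10.964171
  t = 2.5000: CF_t = 11.500000, DF = 0.942101, PV = 10.834161
  t = 3.0000: CF_t = 1011.500000, DF = 0.930930, PV = 941.635476
Price P = sum_t PV_t = 997.122074


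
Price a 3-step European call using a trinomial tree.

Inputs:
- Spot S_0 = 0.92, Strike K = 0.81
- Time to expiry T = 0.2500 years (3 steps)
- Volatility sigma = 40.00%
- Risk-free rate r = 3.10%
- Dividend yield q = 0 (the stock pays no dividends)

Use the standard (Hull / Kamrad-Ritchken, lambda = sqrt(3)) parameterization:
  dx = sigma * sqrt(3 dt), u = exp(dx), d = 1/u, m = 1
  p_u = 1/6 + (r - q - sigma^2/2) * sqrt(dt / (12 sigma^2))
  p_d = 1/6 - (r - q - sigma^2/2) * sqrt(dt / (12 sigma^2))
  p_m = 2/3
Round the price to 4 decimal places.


Answer: Price = V(0,0) = 0.1440

Derivation:
dt = T/N = 0.083333; dx = sigma*sqrt(3*dt) = 0.200000
u = exp(dx) = 1.221403; d = 1/u = 0.818731
p_u = 0.156458, p_m = 0.666667, p_d = 0.176875
Discount per step: exp(-r*dt) = 0.997420
Stock lattice S(k, j) with j the centered position index:
  k=0: S(0,+0) = 0.9200
  k=1: S(1,-1) = 0.7532; S(1,+0) = 0.9200; S(1,+1) = 1.1237
  k=2: S(2,-2) = 0.6167; S(2,-1) = 0.7532; S(2,+0) = 0.9200; S(2,+1) = 1.1237; S(2,+2) = 1.3725
  k=3: S(3,-3) = 0.5049; S(3,-2) = 0.6167; S(3,-1) = 0.7532; S(3,+0) = 0.9200; S(3,+1) = 1.1237; S(3,+2) = 1.3725; S(3,+3) = 1.6763
Terminal payoffs V(N, j) = max(S_T - K, 0):
  V(3,-3) = 0.000000; V(3,-2) = 0.000000; V(3,-1) = 0.000000; V(3,+0) = 0.110000; V(3,+1) = 0.313691; V(3,+2) = 0.562479; V(3,+3) = 0.866349
Backward induction: V(k, j) = exp(-r*dt) * [p_u * V(k+1, j+1) + p_m * V(k+1, j) + p_d * V(k+1, j-1)]
  V(2,-2) = exp(-r*dt) * [p_u*0.000000 + p_m*0.000000 + p_d*0.000000] = 0.000000
  V(2,-1) = exp(-r*dt) * [p_u*0.110000 + p_m*0.000000 + p_d*0.000000] = 0.017166
  V(2,+0) = exp(-r*dt) * [p_u*0.313691 + p_m*0.110000 + p_d*0.000000] = 0.122097
  V(2,+1) = exp(-r*dt) * [p_u*0.562479 + p_m*0.313691 + p_d*0.110000] = 0.315771
  V(2,+2) = exp(-r*dt) * [p_u*0.866349 + p_m*0.562479 + p_d*0.313691] = 0.564557
  V(1,-1) = exp(-r*dt) * [p_u*0.122097 + p_m*0.017166 + p_d*0.000000] = 0.030468
  V(1,+0) = exp(-r*dt) * [p_u*0.315771 + p_m*0.122097 + p_d*0.017166] = 0.133494
  V(1,+1) = exp(-r*dt) * [p_u*0.564557 + p_m*0.315771 + p_d*0.122097] = 0.319613
  V(0,+0) = exp(-r*dt) * [p_u*0.319613 + p_m*0.133494 + p_d*0.030468] = 0.144019


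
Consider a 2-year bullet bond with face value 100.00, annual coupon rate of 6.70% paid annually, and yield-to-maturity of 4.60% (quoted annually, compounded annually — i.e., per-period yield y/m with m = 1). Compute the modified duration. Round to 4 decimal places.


Answer: Modified duration = 1.8531

Derivation:
Coupon per period c = face * coupon_rate / m = 6.700000
Periods per year m = 1; per-period yield y/m = 0.046000
Number of cashflows N = 2
Cashflows (t years, CF_t, discount factor 1/(1+y/m)^(m*t), PV):
  t = 1.0000: CF_t = 6.700000, DF = 0.956023, PV = 6.405354
  t = 2.0000: CF_t = 106.700000, DF = 0.913980, PV = 97.521652
Price P = sum_t PV_t = 103.927006
First compute Macaulay numerator sum_t t * PV_t:
  t * PV_t at t = 1.0000: 6.405354
  t * PV_t at t = 2.0000: 195.043304
Macaulay duration D = 201.448658 / 103.927006 = 1.938367
Modified duration = D / (1 + y/m) = 1.938367 / (1 + 0.046000) = 1.853123


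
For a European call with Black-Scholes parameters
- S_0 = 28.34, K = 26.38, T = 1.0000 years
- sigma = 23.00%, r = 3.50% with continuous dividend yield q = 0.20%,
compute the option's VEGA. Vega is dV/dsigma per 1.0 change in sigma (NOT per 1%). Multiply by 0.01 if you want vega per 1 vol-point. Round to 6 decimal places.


d1 = 0.5700786390; d2 = 0.3400786390
phi(d1) = 0.3391091115; exp(-qT) = 0.9980019987; exp(-rT) = 0.9656054163
Vega = S * exp(-qT) * phi(d1) * sqrt(T) = 28.3400 * 0.9980019987 * 0.3391091115 * 1.0000000000 = 9.591151

Answer: Vega = 9.591151


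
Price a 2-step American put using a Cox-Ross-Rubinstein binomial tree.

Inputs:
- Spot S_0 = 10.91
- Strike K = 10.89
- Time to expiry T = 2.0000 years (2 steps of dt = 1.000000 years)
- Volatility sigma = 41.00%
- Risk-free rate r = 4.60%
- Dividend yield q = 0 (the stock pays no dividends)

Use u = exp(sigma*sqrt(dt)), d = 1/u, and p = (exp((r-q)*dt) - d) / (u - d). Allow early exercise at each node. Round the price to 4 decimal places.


Answer: Price = V(0,0) = 1.9005

Derivation:
dt = T/N = 1.000000
u = exp(sigma*sqrt(dt)) = 1.506818; d = 1/u = 0.663650
p = (exp((r-q)*dt) - d) / (u - d) = 0.454743
Discount per step: exp(-r*dt) = 0.955042
Stock lattice S(k, i) with i counting down-moves:
  k=0: S(0,0) = 10.9100
  k=1: S(1,0) = 16.4394; S(1,1) = 7.2404
  k=2: S(2,0) = 24.7712; S(2,1) = 10.9100; S(2,2) = 4.8051
Terminal payoffs V(N, i) = max(K - S_T, 0):
  V(2,0) = 0.000000; V(2,1) = 0.000000; V(2,2) = 6.084891
Backward induction: V(k, i) = exp(-r*dt) * [p * V(k+1, i) + (1-p) * V(k+1, i+1)]; then take max(V_cont, immediate exercise) for American.
  V(1,0) = exp(-r*dt) * [p*0.000000 + (1-p)*0.000000] = 0.000000; exercise = 0.000000; V(1,0) = max -> 0.000000
  V(1,1) = exp(-r*dt) * [p*0.000000 + (1-p)*6.084891] = 3.168669; exercise = 3.649576; V(1,1) = max -> 3.649576
  V(0,0) = exp(-r*dt) * [p*0.000000 + (1-p)*3.649576] = 1.900494; exercise = 0.000000; V(0,0) = max -> 1.900494


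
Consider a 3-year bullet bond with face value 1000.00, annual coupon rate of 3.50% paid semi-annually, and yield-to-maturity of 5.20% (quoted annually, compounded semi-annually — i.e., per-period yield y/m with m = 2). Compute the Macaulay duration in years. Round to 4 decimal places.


Coupon per period c = face * coupon_rate / m = 17.500000
Periods per year m = 2; per-period yield y/m = 0.026000
Number of cashflows N = 6
Cashflows (t years, CF_t, discount factor 1/(1+y/m)^(m*t), PV):
  t = 0.5000: CF_t = 17.500000, DF = 0.974659, PV = 17.056530
  t = 1.0000: CF_t = 17.500000, DF = 0.949960, PV = 16.624298
  t = 1.5000: CF_t = 17.500000, DF = 0.925887, PV = 16.203020
  t = 2.0000: CF_t = 17.500000, DF = 0.902424, PV = 15.792417
  t = 2.5000: CF_t = 17.500000, DF = 0.879555, PV = 15.392219
  t = 3.0000: CF_t = 1017.500000, DF = 0.857266, PV = 872.268629
Price P = sum_t PV_t = 953.337114
Macaulay numerator sum_t t * PV_t:
  t * PV_t at t = 0.5000: 8.528265
  t * PV_t at t = 1.0000: 16.624298
  t * PV_t at t = 1.5000: 24.304530
  t * PV_t at t = 2.0000: 31.584834
  t * PV_t at t = 2.5000: 38.480548
  t * PV_t at t = 3.0000: 2616.805886
Macaulay duration D = (sum_t t * PV_t) / P = 2736.328362 / 953.337114 = 2.870263

Answer: Macaulay duration = 2.8703 years


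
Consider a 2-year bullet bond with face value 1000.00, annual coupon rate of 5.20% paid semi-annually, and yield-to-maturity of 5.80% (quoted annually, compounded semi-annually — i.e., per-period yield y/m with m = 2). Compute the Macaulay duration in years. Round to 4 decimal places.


Coupon per period c = face * coupon_rate / m = 26.000000
Periods per year m = 2; per-period yield y/m = 0.029000
Number of cashflows N = 4
Cashflows (t years, CF_t, discount factor 1/(1+y/m)^(m*t), PV):
  t = 0.5000: CF_t = 26.000000, DF = 0.971817, PV = 25.267250
  t = 1.0000: CF_t = 26.000000, DF = 0.944429, PV = 24.555150
  t = 1.5000: CF_t = 26.000000, DF = 0.917812, PV = 23.863120
  t = 2.0000: CF_t = 1026.000000, DF = 0.891946, PV = 915.136467
Price P = sum_t PV_t = 988.821987
Macaulay numerator sum_t t * PV_t:
  t * PV_t at t = 0.5000: 12.633625
  t * PV_t at t = 1.0000: 24.555150
  t * PV_t at t = 1.5000: 35.794680
  t * PV_t at t = 2.0000: 1830.272934
Macaulay duration D = (sum_t t * PV_t) / P = 1903.256389 / 988.821987 = 1.924772

Answer: Macaulay duration = 1.9248 years


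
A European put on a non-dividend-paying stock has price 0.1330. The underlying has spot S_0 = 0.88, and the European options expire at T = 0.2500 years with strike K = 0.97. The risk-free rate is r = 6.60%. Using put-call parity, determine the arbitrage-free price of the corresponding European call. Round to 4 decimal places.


Put-call parity: C - P = S_0 * exp(-qT) - K * exp(-rT).
S_0 * exp(-qT) = 0.8800 * 1.00000000 = 0.88000000
K * exp(-rT) = 0.9700 * 0.98363538 = 0.95412632
C = P + S*exp(-qT) - K*exp(-rT)
C = 0.1330 + 0.88000000 - 0.95412632 = 0.0589

Answer: Call price = 0.0589


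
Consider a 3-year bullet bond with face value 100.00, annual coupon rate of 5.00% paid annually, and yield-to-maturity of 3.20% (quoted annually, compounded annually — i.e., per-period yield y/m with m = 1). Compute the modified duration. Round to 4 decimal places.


Coupon per period c = face * coupon_rate / m = 5.000000
Periods per year m = 1; per-period yield y/m = 0.032000
Number of cashflows N = 3
Cashflows (t years, CF_t, discount factor 1/(1+y/m)^(m*t), PV):
  t = 1.0000: CF_t = 5.000000, DF = 0.968992, PV = 4.844961
  t = 2.0000: CF_t = 5.000000, DF = 0.938946, PV = 4.694730
  t = 3.0000: CF_t = 105.000000, DF = 0.909831, PV = 95.532294
Price P = sum_t PV_t = 105.071985
First compute Macaulay numerator sum_t t * PV_t:
  t * PV_t at t = 1.0000: 4.844961
  t * PV_t at t = 2.0000: 9.389460
  t * PV_t at t = 3.0000: 286.596882
Macaulay duration D = 300.831303 / 105.071985 = 2.863097
Modified duration = D / (1 + y/m) = 2.863097 / (1 + 0.032000) = 2.774319

Answer: Modified duration = 2.7743
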